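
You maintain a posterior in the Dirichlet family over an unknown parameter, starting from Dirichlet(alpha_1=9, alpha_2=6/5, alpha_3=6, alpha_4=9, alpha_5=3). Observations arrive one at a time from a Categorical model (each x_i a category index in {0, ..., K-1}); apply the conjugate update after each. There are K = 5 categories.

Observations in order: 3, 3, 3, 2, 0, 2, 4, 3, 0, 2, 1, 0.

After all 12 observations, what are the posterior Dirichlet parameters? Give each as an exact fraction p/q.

obs 1: x=3 → posterior Dirichlet(9, 6/5, 6, 10, 3)
obs 2: x=3 → posterior Dirichlet(9, 6/5, 6, 11, 3)
obs 3: x=3 → posterior Dirichlet(9, 6/5, 6, 12, 3)
obs 4: x=2 → posterior Dirichlet(9, 6/5, 7, 12, 3)
obs 5: x=0 → posterior Dirichlet(10, 6/5, 7, 12, 3)
obs 6: x=2 → posterior Dirichlet(10, 6/5, 8, 12, 3)
obs 7: x=4 → posterior Dirichlet(10, 6/5, 8, 12, 4)
obs 8: x=3 → posterior Dirichlet(10, 6/5, 8, 13, 4)
obs 9: x=0 → posterior Dirichlet(11, 6/5, 8, 13, 4)
obs 10: x=2 → posterior Dirichlet(11, 6/5, 9, 13, 4)
obs 11: x=1 → posterior Dirichlet(11, 11/5, 9, 13, 4)
obs 12: x=0 → posterior Dirichlet(12, 11/5, 9, 13, 4)

alpha_1=12, alpha_2=11/5, alpha_3=9, alpha_4=13, alpha_5=4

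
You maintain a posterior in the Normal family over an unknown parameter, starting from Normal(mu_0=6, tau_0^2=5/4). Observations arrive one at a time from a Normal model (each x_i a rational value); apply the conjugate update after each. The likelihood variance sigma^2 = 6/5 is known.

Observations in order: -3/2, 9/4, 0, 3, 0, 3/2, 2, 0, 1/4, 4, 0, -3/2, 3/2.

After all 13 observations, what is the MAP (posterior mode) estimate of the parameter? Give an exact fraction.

863/698

obs 1: x=-3/2 → posterior Normal(213/98, 30/49)
obs 2: x=9/4 → posterior Normal(651/296, 15/37)
obs 3: x=0 → posterior Normal(217/132, 10/33)
obs 4: x=3 → posterior Normal(951/496, 15/62)
obs 5: x=0 → posterior Normal(951/596, 30/149)
obs 6: x=3/2 → posterior Normal(367/232, 5/29)
obs 7: x=2 → posterior Normal(1301/796, 30/199)
obs 8: x=0 → posterior Normal(1301/896, 15/112)
obs 9: x=1/4 → posterior Normal(221/166, 10/83)
obs 10: x=4 → posterior Normal(863/548, 15/137)
obs 11: x=0 → posterior Normal(863/598, 30/299)
obs 12: x=-3/2 → posterior Normal(197/162, 5/54)
obs 13: x=3/2 → posterior Normal(863/698, 30/349)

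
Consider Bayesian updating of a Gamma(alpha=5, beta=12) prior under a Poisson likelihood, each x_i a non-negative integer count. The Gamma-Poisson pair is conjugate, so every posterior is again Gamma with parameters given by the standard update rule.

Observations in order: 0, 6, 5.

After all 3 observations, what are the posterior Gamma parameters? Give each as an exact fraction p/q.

obs 1: x=0 → posterior Gamma(5, 13)
obs 2: x=6 → posterior Gamma(11, 14)
obs 3: x=5 → posterior Gamma(16, 15)

alpha=16, beta=15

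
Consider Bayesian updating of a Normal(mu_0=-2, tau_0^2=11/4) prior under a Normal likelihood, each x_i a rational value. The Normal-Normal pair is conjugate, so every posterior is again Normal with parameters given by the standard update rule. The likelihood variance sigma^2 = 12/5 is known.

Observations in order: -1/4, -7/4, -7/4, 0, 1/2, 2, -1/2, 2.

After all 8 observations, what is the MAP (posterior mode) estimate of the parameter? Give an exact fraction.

-329/1952

obs 1: x=-1/4 → posterior Normal(-439/412, 132/103)
obs 2: x=-7/4 → posterior Normal(-103/79, 66/79)
obs 3: x=-7/4 → posterior Normal(-403/284, 44/71)
obs 4: x=0 → posterior Normal(-1209/1072, 33/67)
obs 5: x=1/2 → posterior Normal(-1099/1292, 132/323)
obs 6: x=2 → posterior Normal(-659/1512, 22/63)
obs 7: x=-1/2 → posterior Normal(-769/1732, 132/433)
obs 8: x=2 → posterior Normal(-329/1952, 33/122)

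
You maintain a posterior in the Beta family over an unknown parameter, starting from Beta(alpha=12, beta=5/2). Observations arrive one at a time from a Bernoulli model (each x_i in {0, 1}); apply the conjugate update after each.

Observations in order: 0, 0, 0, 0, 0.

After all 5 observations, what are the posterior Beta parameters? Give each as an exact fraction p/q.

alpha=12, beta=15/2

obs 1: x=0 → posterior Beta(12, 7/2)
obs 2: x=0 → posterior Beta(12, 9/2)
obs 3: x=0 → posterior Beta(12, 11/2)
obs 4: x=0 → posterior Beta(12, 13/2)
obs 5: x=0 → posterior Beta(12, 15/2)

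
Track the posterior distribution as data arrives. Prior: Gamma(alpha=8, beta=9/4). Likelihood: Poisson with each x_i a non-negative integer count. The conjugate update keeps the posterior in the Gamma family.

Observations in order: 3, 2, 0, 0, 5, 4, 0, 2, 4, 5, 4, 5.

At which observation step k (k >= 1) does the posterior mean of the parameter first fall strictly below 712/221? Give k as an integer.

obs 1: x=3 → posterior Gamma(11, 13/4)
obs 2: x=2 → posterior Gamma(13, 17/4)
obs 3: x=0 → posterior Gamma(13, 21/4)
obs 4: x=0 → posterior Gamma(13, 25/4)
obs 5: x=5 → posterior Gamma(18, 29/4)
obs 6: x=4 → posterior Gamma(22, 33/4)
obs 7: x=0 → posterior Gamma(22, 37/4)
obs 8: x=2 → posterior Gamma(24, 41/4)
obs 9: x=4 → posterior Gamma(28, 45/4)
obs 10: x=5 → posterior Gamma(33, 49/4)
obs 11: x=4 → posterior Gamma(37, 53/4)
obs 12: x=5 → posterior Gamma(42, 57/4)

k = 2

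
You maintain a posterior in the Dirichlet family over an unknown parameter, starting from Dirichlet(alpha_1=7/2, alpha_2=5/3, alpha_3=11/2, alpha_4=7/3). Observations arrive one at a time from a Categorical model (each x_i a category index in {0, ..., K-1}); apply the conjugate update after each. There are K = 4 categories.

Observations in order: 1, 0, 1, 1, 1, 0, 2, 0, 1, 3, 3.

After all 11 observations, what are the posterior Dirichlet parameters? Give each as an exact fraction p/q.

obs 1: x=1 → posterior Dirichlet(7/2, 8/3, 11/2, 7/3)
obs 2: x=0 → posterior Dirichlet(9/2, 8/3, 11/2, 7/3)
obs 3: x=1 → posterior Dirichlet(9/2, 11/3, 11/2, 7/3)
obs 4: x=1 → posterior Dirichlet(9/2, 14/3, 11/2, 7/3)
obs 5: x=1 → posterior Dirichlet(9/2, 17/3, 11/2, 7/3)
obs 6: x=0 → posterior Dirichlet(11/2, 17/3, 11/2, 7/3)
obs 7: x=2 → posterior Dirichlet(11/2, 17/3, 13/2, 7/3)
obs 8: x=0 → posterior Dirichlet(13/2, 17/3, 13/2, 7/3)
obs 9: x=1 → posterior Dirichlet(13/2, 20/3, 13/2, 7/3)
obs 10: x=3 → posterior Dirichlet(13/2, 20/3, 13/2, 10/3)
obs 11: x=3 → posterior Dirichlet(13/2, 20/3, 13/2, 13/3)

alpha_1=13/2, alpha_2=20/3, alpha_3=13/2, alpha_4=13/3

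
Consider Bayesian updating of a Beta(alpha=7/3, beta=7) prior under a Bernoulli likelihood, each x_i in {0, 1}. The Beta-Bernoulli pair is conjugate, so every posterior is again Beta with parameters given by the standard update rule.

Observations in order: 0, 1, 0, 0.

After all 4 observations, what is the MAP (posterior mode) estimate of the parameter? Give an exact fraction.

7/34

obs 1: x=0 → posterior Beta(7/3, 8)
obs 2: x=1 → posterior Beta(10/3, 8)
obs 3: x=0 → posterior Beta(10/3, 9)
obs 4: x=0 → posterior Beta(10/3, 10)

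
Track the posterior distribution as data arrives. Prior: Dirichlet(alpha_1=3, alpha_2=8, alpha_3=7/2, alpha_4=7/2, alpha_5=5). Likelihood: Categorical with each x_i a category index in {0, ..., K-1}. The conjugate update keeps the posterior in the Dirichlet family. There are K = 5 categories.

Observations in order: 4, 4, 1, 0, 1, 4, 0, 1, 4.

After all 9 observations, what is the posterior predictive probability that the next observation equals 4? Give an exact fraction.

9/32

obs 1: x=4 → posterior Dirichlet(3, 8, 7/2, 7/2, 6)
obs 2: x=4 → posterior Dirichlet(3, 8, 7/2, 7/2, 7)
obs 3: x=1 → posterior Dirichlet(3, 9, 7/2, 7/2, 7)
obs 4: x=0 → posterior Dirichlet(4, 9, 7/2, 7/2, 7)
obs 5: x=1 → posterior Dirichlet(4, 10, 7/2, 7/2, 7)
obs 6: x=4 → posterior Dirichlet(4, 10, 7/2, 7/2, 8)
obs 7: x=0 → posterior Dirichlet(5, 10, 7/2, 7/2, 8)
obs 8: x=1 → posterior Dirichlet(5, 11, 7/2, 7/2, 8)
obs 9: x=4 → posterior Dirichlet(5, 11, 7/2, 7/2, 9)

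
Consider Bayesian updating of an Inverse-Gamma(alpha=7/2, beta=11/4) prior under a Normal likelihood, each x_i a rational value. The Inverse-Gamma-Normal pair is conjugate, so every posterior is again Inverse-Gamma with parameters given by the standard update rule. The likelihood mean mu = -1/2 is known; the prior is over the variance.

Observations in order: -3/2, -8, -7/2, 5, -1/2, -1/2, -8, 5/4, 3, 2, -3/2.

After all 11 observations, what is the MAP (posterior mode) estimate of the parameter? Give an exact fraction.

2893/320

obs 1: x=-3/2 → posterior Inverse-Gamma(4, 13/4)
obs 2: x=-8 → posterior Inverse-Gamma(9/2, 251/8)
obs 3: x=-7/2 → posterior Inverse-Gamma(5, 287/8)
obs 4: x=5 → posterior Inverse-Gamma(11/2, 51)
obs 5: x=-1/2 → posterior Inverse-Gamma(6, 51)
obs 6: x=-1/2 → posterior Inverse-Gamma(13/2, 51)
obs 7: x=-8 → posterior Inverse-Gamma(7, 633/8)
obs 8: x=5/4 → posterior Inverse-Gamma(15/2, 2581/32)
obs 9: x=3 → posterior Inverse-Gamma(8, 2777/32)
obs 10: x=2 → posterior Inverse-Gamma(17/2, 2877/32)
obs 11: x=-3/2 → posterior Inverse-Gamma(9, 2893/32)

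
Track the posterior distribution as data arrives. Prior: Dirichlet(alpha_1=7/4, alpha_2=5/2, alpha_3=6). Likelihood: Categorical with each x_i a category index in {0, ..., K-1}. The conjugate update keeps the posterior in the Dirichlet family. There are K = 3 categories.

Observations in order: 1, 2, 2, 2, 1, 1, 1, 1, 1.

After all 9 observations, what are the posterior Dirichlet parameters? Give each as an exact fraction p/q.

alpha_1=7/4, alpha_2=17/2, alpha_3=9

obs 1: x=1 → posterior Dirichlet(7/4, 7/2, 6)
obs 2: x=2 → posterior Dirichlet(7/4, 7/2, 7)
obs 3: x=2 → posterior Dirichlet(7/4, 7/2, 8)
obs 4: x=2 → posterior Dirichlet(7/4, 7/2, 9)
obs 5: x=1 → posterior Dirichlet(7/4, 9/2, 9)
obs 6: x=1 → posterior Dirichlet(7/4, 11/2, 9)
obs 7: x=1 → posterior Dirichlet(7/4, 13/2, 9)
obs 8: x=1 → posterior Dirichlet(7/4, 15/2, 9)
obs 9: x=1 → posterior Dirichlet(7/4, 17/2, 9)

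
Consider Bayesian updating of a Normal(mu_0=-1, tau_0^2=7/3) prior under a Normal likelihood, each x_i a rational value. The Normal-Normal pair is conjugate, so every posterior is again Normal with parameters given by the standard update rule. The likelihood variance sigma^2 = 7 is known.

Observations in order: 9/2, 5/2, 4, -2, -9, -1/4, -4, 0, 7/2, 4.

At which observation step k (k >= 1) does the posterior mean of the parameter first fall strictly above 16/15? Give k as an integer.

obs 1: x=9/2 → posterior Normal(3/8, 7/4)
obs 2: x=5/2 → posterior Normal(4/5, 7/5)
obs 3: x=4 → posterior Normal(4/3, 7/6)
obs 4: x=-2 → posterior Normal(6/7, 1)
obs 5: x=-9 → posterior Normal(-3/8, 7/8)
obs 6: x=-1/4 → posterior Normal(-13/36, 7/9)
obs 7: x=-4 → posterior Normal(-29/40, 7/10)
obs 8: x=0 → posterior Normal(-29/44, 7/11)
obs 9: x=7/2 → posterior Normal(-5/16, 7/12)
obs 10: x=4 → posterior Normal(1/52, 7/13)

k = 3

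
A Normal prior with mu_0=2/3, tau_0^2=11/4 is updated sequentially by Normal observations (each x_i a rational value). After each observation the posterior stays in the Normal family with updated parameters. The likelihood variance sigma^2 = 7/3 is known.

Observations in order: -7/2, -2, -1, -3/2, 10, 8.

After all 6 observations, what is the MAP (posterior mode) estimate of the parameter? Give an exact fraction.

obs 1: x=-7/2 → posterior Normal(-581/366, 77/61)
obs 2: x=-2 → posterior Normal(-977/564, 77/94)
obs 3: x=-1 → posterior Normal(-1175/762, 77/127)
obs 4: x=-3/2 → posterior Normal(-23/15, 77/160)
obs 5: x=10 → posterior Normal(254/579, 77/193)
obs 6: x=8 → posterior Normal(523/339, 77/226)

523/339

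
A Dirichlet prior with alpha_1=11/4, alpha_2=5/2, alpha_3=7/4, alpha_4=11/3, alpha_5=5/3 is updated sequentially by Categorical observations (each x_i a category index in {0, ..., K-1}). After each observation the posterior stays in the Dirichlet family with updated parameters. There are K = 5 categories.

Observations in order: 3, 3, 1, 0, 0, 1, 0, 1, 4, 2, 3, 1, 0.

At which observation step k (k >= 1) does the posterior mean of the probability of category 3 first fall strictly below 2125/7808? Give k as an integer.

k = 9

obs 1: x=3 → posterior Dirichlet(11/4, 5/2, 7/4, 14/3, 5/3)
obs 2: x=3 → posterior Dirichlet(11/4, 5/2, 7/4, 17/3, 5/3)
obs 3: x=1 → posterior Dirichlet(11/4, 7/2, 7/4, 17/3, 5/3)
obs 4: x=0 → posterior Dirichlet(15/4, 7/2, 7/4, 17/3, 5/3)
obs 5: x=0 → posterior Dirichlet(19/4, 7/2, 7/4, 17/3, 5/3)
obs 6: x=1 → posterior Dirichlet(19/4, 9/2, 7/4, 17/3, 5/3)
obs 7: x=0 → posterior Dirichlet(23/4, 9/2, 7/4, 17/3, 5/3)
obs 8: x=1 → posterior Dirichlet(23/4, 11/2, 7/4, 17/3, 5/3)
obs 9: x=4 → posterior Dirichlet(23/4, 11/2, 7/4, 17/3, 8/3)
obs 10: x=2 → posterior Dirichlet(23/4, 11/2, 11/4, 17/3, 8/3)
obs 11: x=3 → posterior Dirichlet(23/4, 11/2, 11/4, 20/3, 8/3)
obs 12: x=1 → posterior Dirichlet(23/4, 13/2, 11/4, 20/3, 8/3)
obs 13: x=0 → posterior Dirichlet(27/4, 13/2, 11/4, 20/3, 8/3)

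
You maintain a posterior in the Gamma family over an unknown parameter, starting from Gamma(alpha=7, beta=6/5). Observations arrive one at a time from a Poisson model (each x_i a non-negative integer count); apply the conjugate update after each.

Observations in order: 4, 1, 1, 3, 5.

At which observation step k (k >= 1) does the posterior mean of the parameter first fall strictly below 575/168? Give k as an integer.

obs 1: x=4 → posterior Gamma(11, 11/5)
obs 2: x=1 → posterior Gamma(12, 16/5)
obs 3: x=1 → posterior Gamma(13, 21/5)
obs 4: x=3 → posterior Gamma(16, 26/5)
obs 5: x=5 → posterior Gamma(21, 31/5)

k = 3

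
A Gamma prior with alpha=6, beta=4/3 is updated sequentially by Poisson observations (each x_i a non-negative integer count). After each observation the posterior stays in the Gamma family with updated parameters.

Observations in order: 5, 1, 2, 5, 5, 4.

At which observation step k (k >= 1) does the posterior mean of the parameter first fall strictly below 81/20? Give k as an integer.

obs 1: x=5 → posterior Gamma(11, 7/3)
obs 2: x=1 → posterior Gamma(12, 10/3)
obs 3: x=2 → posterior Gamma(14, 13/3)
obs 4: x=5 → posterior Gamma(19, 16/3)
obs 5: x=5 → posterior Gamma(24, 19/3)
obs 6: x=4 → posterior Gamma(28, 22/3)

k = 2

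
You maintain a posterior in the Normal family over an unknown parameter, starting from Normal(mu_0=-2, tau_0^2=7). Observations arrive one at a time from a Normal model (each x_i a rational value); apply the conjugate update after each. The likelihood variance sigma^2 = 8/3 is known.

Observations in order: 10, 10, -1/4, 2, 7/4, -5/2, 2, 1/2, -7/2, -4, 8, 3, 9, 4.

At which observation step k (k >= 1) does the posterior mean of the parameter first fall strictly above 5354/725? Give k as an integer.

k = 2

obs 1: x=10 → posterior Normal(194/29, 56/29)
obs 2: x=10 → posterior Normal(202/25, 28/25)
obs 3: x=-1/4 → posterior Normal(1595/284, 56/71)
obs 4: x=2 → posterior Normal(1763/368, 14/23)
obs 5: x=7/4 → posterior Normal(955/226, 56/113)
obs 6: x=-5/2 → posterior Normal(425/134, 28/67)
obs 7: x=2 → posterior Normal(467/155, 56/155)
obs 8: x=1/2 → posterior Normal(955/352, 7/22)
obs 9: x=-7/2 → posterior Normal(404/197, 56/197)
obs 10: x=-4 → posterior Normal(160/109, 28/109)
obs 11: x=8 → posterior Normal(488/239, 56/239)
obs 12: x=3 → posterior Normal(551/260, 14/65)
obs 13: x=9 → posterior Normal(740/281, 56/281)
obs 14: x=4 → posterior Normal(412/151, 28/151)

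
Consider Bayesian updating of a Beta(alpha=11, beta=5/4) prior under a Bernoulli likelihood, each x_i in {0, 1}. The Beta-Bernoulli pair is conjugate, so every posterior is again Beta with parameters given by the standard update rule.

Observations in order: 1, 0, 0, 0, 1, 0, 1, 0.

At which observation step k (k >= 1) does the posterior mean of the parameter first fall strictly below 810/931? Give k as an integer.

k = 2

obs 1: x=1 → posterior Beta(12, 5/4)
obs 2: x=0 → posterior Beta(12, 9/4)
obs 3: x=0 → posterior Beta(12, 13/4)
obs 4: x=0 → posterior Beta(12, 17/4)
obs 5: x=1 → posterior Beta(13, 17/4)
obs 6: x=0 → posterior Beta(13, 21/4)
obs 7: x=1 → posterior Beta(14, 21/4)
obs 8: x=0 → posterior Beta(14, 25/4)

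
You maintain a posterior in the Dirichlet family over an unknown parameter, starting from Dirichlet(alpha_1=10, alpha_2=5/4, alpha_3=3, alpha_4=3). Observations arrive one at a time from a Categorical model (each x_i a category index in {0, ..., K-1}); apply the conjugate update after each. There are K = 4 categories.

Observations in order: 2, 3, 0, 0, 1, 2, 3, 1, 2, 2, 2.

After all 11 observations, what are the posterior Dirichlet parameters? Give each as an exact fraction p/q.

obs 1: x=2 → posterior Dirichlet(10, 5/4, 4, 3)
obs 2: x=3 → posterior Dirichlet(10, 5/4, 4, 4)
obs 3: x=0 → posterior Dirichlet(11, 5/4, 4, 4)
obs 4: x=0 → posterior Dirichlet(12, 5/4, 4, 4)
obs 5: x=1 → posterior Dirichlet(12, 9/4, 4, 4)
obs 6: x=2 → posterior Dirichlet(12, 9/4, 5, 4)
obs 7: x=3 → posterior Dirichlet(12, 9/4, 5, 5)
obs 8: x=1 → posterior Dirichlet(12, 13/4, 5, 5)
obs 9: x=2 → posterior Dirichlet(12, 13/4, 6, 5)
obs 10: x=2 → posterior Dirichlet(12, 13/4, 7, 5)
obs 11: x=2 → posterior Dirichlet(12, 13/4, 8, 5)

alpha_1=12, alpha_2=13/4, alpha_3=8, alpha_4=5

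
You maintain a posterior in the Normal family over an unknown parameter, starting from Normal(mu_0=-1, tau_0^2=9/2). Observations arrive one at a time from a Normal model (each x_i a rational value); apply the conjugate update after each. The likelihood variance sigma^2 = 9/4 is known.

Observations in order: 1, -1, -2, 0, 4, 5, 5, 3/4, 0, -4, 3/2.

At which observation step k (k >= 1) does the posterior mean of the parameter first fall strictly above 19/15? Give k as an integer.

obs 1: x=1 → posterior Normal(1/3, 3/2)
obs 2: x=-1 → posterior Normal(-1/5, 9/10)
obs 3: x=-2 → posterior Normal(-5/7, 9/14)
obs 4: x=0 → posterior Normal(-5/9, 1/2)
obs 5: x=4 → posterior Normal(3/11, 9/22)
obs 6: x=5 → posterior Normal(1, 9/26)
obs 7: x=5 → posterior Normal(23/15, 3/10)
obs 8: x=3/4 → posterior Normal(49/34, 9/34)
obs 9: x=0 → posterior Normal(49/38, 9/38)
obs 10: x=-4 → posterior Normal(11/14, 3/14)
obs 11: x=3/2 → posterior Normal(39/46, 9/46)

k = 7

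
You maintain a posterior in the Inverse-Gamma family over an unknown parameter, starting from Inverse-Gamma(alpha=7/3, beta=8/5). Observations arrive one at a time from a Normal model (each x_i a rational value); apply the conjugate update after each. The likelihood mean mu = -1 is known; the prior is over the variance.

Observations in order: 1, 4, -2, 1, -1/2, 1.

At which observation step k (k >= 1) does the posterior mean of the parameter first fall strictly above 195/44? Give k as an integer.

k = 2

obs 1: x=1 → posterior Inverse-Gamma(17/6, 18/5)
obs 2: x=4 → posterior Inverse-Gamma(10/3, 161/10)
obs 3: x=-2 → posterior Inverse-Gamma(23/6, 83/5)
obs 4: x=1 → posterior Inverse-Gamma(13/3, 93/5)
obs 5: x=-1/2 → posterior Inverse-Gamma(29/6, 749/40)
obs 6: x=1 → posterior Inverse-Gamma(16/3, 829/40)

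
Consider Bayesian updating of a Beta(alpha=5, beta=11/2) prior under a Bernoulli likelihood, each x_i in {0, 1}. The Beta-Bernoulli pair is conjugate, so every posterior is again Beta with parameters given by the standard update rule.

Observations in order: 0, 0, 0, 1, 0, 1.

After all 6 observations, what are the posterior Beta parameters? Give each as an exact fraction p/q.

obs 1: x=0 → posterior Beta(5, 13/2)
obs 2: x=0 → posterior Beta(5, 15/2)
obs 3: x=0 → posterior Beta(5, 17/2)
obs 4: x=1 → posterior Beta(6, 17/2)
obs 5: x=0 → posterior Beta(6, 19/2)
obs 6: x=1 → posterior Beta(7, 19/2)

alpha=7, beta=19/2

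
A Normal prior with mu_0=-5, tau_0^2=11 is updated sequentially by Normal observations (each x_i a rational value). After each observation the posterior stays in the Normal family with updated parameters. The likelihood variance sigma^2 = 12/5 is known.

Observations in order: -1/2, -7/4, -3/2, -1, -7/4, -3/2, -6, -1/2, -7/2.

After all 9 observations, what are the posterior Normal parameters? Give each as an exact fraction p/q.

obs 1: x=-1/2 → posterior Normal(-175/134, 132/67)
obs 2: x=-7/4 → posterior Normal(-735/488, 66/61)
obs 3: x=-3/2 → posterior Normal(-355/236, 44/59)
obs 4: x=-1 → posterior Normal(-1285/928, 33/58)
obs 5: x=-7/4 → posterior Normal(-835/574, 132/287)
obs 6: x=-3/2 → posterior Normal(-250/171, 22/57)
obs 7: x=-6 → posterior Normal(-830/397, 132/397)
obs 8: x=-1/2 → posterior Normal(-1715/904, 33/113)
obs 9: x=-7/2 → posterior Normal(-350/169, 44/169)

mu_0=-350/169, tau_0^2=44/169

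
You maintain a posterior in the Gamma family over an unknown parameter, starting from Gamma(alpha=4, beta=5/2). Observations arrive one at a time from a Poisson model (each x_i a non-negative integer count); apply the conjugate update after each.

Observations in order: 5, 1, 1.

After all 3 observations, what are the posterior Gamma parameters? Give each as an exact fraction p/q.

obs 1: x=5 → posterior Gamma(9, 7/2)
obs 2: x=1 → posterior Gamma(10, 9/2)
obs 3: x=1 → posterior Gamma(11, 11/2)

alpha=11, beta=11/2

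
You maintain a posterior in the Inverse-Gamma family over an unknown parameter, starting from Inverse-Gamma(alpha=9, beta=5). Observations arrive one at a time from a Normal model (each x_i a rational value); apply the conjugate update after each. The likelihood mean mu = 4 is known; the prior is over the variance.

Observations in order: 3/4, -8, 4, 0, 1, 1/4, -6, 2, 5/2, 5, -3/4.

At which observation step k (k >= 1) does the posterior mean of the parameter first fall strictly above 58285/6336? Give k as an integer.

obs 1: x=3/4 → posterior Inverse-Gamma(19/2, 329/32)
obs 2: x=-8 → posterior Inverse-Gamma(10, 2633/32)
obs 3: x=4 → posterior Inverse-Gamma(21/2, 2633/32)
obs 4: x=0 → posterior Inverse-Gamma(11, 2889/32)
obs 5: x=1 → posterior Inverse-Gamma(23/2, 3033/32)
obs 6: x=1/4 → posterior Inverse-Gamma(12, 1629/16)
obs 7: x=-6 → posterior Inverse-Gamma(25/2, 2429/16)
obs 8: x=2 → posterior Inverse-Gamma(13, 2461/16)
obs 9: x=5/2 → posterior Inverse-Gamma(27/2, 2479/16)
obs 10: x=5 → posterior Inverse-Gamma(14, 2487/16)
obs 11: x=-3/4 → posterior Inverse-Gamma(29/2, 5335/32)

k = 6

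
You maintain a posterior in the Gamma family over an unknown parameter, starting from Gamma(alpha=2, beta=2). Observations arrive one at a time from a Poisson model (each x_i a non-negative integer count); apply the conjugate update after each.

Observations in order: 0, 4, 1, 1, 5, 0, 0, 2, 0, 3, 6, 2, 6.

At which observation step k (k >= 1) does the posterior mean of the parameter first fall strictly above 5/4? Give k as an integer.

k = 2

obs 1: x=0 → posterior Gamma(2, 3)
obs 2: x=4 → posterior Gamma(6, 4)
obs 3: x=1 → posterior Gamma(7, 5)
obs 4: x=1 → posterior Gamma(8, 6)
obs 5: x=5 → posterior Gamma(13, 7)
obs 6: x=0 → posterior Gamma(13, 8)
obs 7: x=0 → posterior Gamma(13, 9)
obs 8: x=2 → posterior Gamma(15, 10)
obs 9: x=0 → posterior Gamma(15, 11)
obs 10: x=3 → posterior Gamma(18, 12)
obs 11: x=6 → posterior Gamma(24, 13)
obs 12: x=2 → posterior Gamma(26, 14)
obs 13: x=6 → posterior Gamma(32, 15)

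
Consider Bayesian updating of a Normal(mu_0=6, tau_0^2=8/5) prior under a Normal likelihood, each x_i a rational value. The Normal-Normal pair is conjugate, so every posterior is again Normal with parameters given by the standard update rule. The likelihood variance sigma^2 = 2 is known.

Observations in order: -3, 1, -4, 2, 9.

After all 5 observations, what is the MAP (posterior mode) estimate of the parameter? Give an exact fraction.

2

obs 1: x=-3 → posterior Normal(2, 8/9)
obs 2: x=1 → posterior Normal(22/13, 8/13)
obs 3: x=-4 → posterior Normal(6/17, 8/17)
obs 4: x=2 → posterior Normal(2/3, 8/21)
obs 5: x=9 → posterior Normal(2, 8/25)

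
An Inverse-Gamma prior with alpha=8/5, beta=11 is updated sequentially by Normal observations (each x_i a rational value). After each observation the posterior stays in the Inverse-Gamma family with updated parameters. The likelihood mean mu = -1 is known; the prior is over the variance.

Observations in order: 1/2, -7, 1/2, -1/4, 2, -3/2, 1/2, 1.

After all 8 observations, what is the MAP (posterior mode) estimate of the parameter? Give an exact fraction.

obs 1: x=1/2 → posterior Inverse-Gamma(21/10, 97/8)
obs 2: x=-7 → posterior Inverse-Gamma(13/5, 241/8)
obs 3: x=1/2 → posterior Inverse-Gamma(31/10, 125/4)
obs 4: x=-1/4 → posterior Inverse-Gamma(18/5, 1009/32)
obs 5: x=2 → posterior Inverse-Gamma(41/10, 1153/32)
obs 6: x=-3/2 → posterior Inverse-Gamma(23/5, 1157/32)
obs 7: x=1/2 → posterior Inverse-Gamma(51/10, 1193/32)
obs 8: x=1 → posterior Inverse-Gamma(28/5, 1257/32)

2095/352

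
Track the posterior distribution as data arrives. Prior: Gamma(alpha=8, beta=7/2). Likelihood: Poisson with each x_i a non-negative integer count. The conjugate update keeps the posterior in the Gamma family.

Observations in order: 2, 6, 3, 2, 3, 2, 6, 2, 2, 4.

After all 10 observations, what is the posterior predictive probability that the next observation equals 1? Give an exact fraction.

143760823993154496833054386360768403178518050203028088512080/908485319620418693071190220095272672648773093786320077783229

obs 1: x=2 → posterior Gamma(10, 9/2)
obs 2: x=6 → posterior Gamma(16, 11/2)
obs 3: x=3 → posterior Gamma(19, 13/2)
obs 4: x=2 → posterior Gamma(21, 15/2)
obs 5: x=3 → posterior Gamma(24, 17/2)
obs 6: x=2 → posterior Gamma(26, 19/2)
obs 7: x=6 → posterior Gamma(32, 21/2)
obs 8: x=2 → posterior Gamma(34, 23/2)
obs 9: x=2 → posterior Gamma(36, 25/2)
obs 10: x=4 → posterior Gamma(40, 27/2)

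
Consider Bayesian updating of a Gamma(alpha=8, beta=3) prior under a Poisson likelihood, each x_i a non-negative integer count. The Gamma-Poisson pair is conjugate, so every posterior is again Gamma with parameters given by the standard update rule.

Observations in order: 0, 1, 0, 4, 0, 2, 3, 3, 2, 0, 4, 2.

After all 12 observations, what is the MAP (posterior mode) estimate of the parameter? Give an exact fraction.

obs 1: x=0 → posterior Gamma(8, 4)
obs 2: x=1 → posterior Gamma(9, 5)
obs 3: x=0 → posterior Gamma(9, 6)
obs 4: x=4 → posterior Gamma(13, 7)
obs 5: x=0 → posterior Gamma(13, 8)
obs 6: x=2 → posterior Gamma(15, 9)
obs 7: x=3 → posterior Gamma(18, 10)
obs 8: x=3 → posterior Gamma(21, 11)
obs 9: x=2 → posterior Gamma(23, 12)
obs 10: x=0 → posterior Gamma(23, 13)
obs 11: x=4 → posterior Gamma(27, 14)
obs 12: x=2 → posterior Gamma(29, 15)

28/15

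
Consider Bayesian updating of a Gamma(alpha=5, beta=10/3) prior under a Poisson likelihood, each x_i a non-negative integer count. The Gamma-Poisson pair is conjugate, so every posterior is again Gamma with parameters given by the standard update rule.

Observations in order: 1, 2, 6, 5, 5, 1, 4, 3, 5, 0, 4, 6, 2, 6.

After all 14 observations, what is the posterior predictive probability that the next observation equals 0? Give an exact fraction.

23998489083985176436959269028942653425451156605712588159715433055120273405174728876668347219968/524744532468751923546122657597368049278513737089035272057324643668607677682302892208099365234375

obs 1: x=1 → posterior Gamma(6, 13/3)
obs 2: x=2 → posterior Gamma(8, 16/3)
obs 3: x=6 → posterior Gamma(14, 19/3)
obs 4: x=5 → posterior Gamma(19, 22/3)
obs 5: x=5 → posterior Gamma(24, 25/3)
obs 6: x=1 → posterior Gamma(25, 28/3)
obs 7: x=4 → posterior Gamma(29, 31/3)
obs 8: x=3 → posterior Gamma(32, 34/3)
obs 9: x=5 → posterior Gamma(37, 37/3)
obs 10: x=0 → posterior Gamma(37, 40/3)
obs 11: x=4 → posterior Gamma(41, 43/3)
obs 12: x=6 → posterior Gamma(47, 46/3)
obs 13: x=2 → posterior Gamma(49, 49/3)
obs 14: x=6 → posterior Gamma(55, 52/3)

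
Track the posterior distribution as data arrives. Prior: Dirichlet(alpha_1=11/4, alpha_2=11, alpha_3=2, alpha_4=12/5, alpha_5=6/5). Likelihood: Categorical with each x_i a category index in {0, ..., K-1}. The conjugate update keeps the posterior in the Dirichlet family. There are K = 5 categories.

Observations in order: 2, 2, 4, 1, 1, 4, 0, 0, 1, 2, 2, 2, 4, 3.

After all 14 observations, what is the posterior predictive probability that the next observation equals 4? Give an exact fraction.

obs 1: x=2 → posterior Dirichlet(11/4, 11, 3, 12/5, 6/5)
obs 2: x=2 → posterior Dirichlet(11/4, 11, 4, 12/5, 6/5)
obs 3: x=4 → posterior Dirichlet(11/4, 11, 4, 12/5, 11/5)
obs 4: x=1 → posterior Dirichlet(11/4, 12, 4, 12/5, 11/5)
obs 5: x=1 → posterior Dirichlet(11/4, 13, 4, 12/5, 11/5)
obs 6: x=4 → posterior Dirichlet(11/4, 13, 4, 12/5, 16/5)
obs 7: x=0 → posterior Dirichlet(15/4, 13, 4, 12/5, 16/5)
obs 8: x=0 → posterior Dirichlet(19/4, 13, 4, 12/5, 16/5)
obs 9: x=1 → posterior Dirichlet(19/4, 14, 4, 12/5, 16/5)
obs 10: x=2 → posterior Dirichlet(19/4, 14, 5, 12/5, 16/5)
obs 11: x=2 → posterior Dirichlet(19/4, 14, 6, 12/5, 16/5)
obs 12: x=2 → posterior Dirichlet(19/4, 14, 7, 12/5, 16/5)
obs 13: x=4 → posterior Dirichlet(19/4, 14, 7, 12/5, 21/5)
obs 14: x=3 → posterior Dirichlet(19/4, 14, 7, 17/5, 21/5)

84/667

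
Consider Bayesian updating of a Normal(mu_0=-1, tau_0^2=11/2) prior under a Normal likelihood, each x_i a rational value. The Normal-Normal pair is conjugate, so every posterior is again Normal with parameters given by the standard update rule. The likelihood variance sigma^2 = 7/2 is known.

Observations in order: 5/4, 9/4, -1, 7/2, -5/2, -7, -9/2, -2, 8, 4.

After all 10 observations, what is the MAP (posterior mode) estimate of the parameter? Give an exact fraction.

5/39

obs 1: x=5/4 → posterior Normal(3/8, 77/36)
obs 2: x=9/4 → posterior Normal(63/58, 77/58)
obs 3: x=-1 → posterior Normal(41/80, 77/80)
obs 4: x=7/2 → posterior Normal(59/51, 77/102)
obs 5: x=-5/2 → posterior Normal(63/124, 77/124)
obs 6: x=-7 → posterior Normal(-91/146, 77/146)
obs 7: x=-9/2 → posterior Normal(-95/84, 11/24)
obs 8: x=-2 → posterior Normal(-117/95, 77/190)
obs 9: x=8 → posterior Normal(-29/106, 77/212)
obs 10: x=4 → posterior Normal(5/39, 77/234)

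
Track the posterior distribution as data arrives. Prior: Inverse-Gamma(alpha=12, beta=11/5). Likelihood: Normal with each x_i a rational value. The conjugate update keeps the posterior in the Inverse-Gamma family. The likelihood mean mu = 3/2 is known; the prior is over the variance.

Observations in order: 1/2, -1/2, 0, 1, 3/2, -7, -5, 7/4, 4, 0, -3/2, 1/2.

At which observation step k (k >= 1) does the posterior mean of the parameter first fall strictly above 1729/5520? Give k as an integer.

obs 1: x=1/2 → posterior Inverse-Gamma(25/2, 27/10)
obs 2: x=-1/2 → posterior Inverse-Gamma(13, 47/10)
obs 3: x=0 → posterior Inverse-Gamma(27/2, 233/40)
obs 4: x=1 → posterior Inverse-Gamma(14, 119/20)
obs 5: x=3/2 → posterior Inverse-Gamma(29/2, 119/20)
obs 6: x=-7 → posterior Inverse-Gamma(15, 1683/40)
obs 7: x=-5 → posterior Inverse-Gamma(31/2, 316/5)
obs 8: x=7/4 → posterior Inverse-Gamma(16, 10117/160)
obs 9: x=4 → posterior Inverse-Gamma(33/2, 10617/160)
obs 10: x=0 → posterior Inverse-Gamma(17, 10797/160)
obs 11: x=-3/2 → posterior Inverse-Gamma(35/2, 11517/160)
obs 12: x=1/2 → posterior Inverse-Gamma(18, 11597/160)

k = 2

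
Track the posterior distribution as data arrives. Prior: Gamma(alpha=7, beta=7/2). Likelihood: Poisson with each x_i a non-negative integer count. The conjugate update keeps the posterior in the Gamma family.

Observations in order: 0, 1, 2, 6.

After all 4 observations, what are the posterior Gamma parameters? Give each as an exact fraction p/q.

alpha=16, beta=15/2

obs 1: x=0 → posterior Gamma(7, 9/2)
obs 2: x=1 → posterior Gamma(8, 11/2)
obs 3: x=2 → posterior Gamma(10, 13/2)
obs 4: x=6 → posterior Gamma(16, 15/2)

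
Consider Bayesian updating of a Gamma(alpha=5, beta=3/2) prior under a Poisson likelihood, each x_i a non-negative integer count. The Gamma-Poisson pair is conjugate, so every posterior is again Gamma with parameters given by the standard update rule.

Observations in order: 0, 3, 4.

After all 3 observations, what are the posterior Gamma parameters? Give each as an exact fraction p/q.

obs 1: x=0 → posterior Gamma(5, 5/2)
obs 2: x=3 → posterior Gamma(8, 7/2)
obs 3: x=4 → posterior Gamma(12, 9/2)

alpha=12, beta=9/2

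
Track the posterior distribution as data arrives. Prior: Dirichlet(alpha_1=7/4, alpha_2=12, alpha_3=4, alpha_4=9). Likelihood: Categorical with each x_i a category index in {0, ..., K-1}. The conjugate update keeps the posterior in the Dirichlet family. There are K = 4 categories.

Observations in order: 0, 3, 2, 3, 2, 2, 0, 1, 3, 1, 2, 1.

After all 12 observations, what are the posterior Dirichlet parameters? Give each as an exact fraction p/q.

obs 1: x=0 → posterior Dirichlet(11/4, 12, 4, 9)
obs 2: x=3 → posterior Dirichlet(11/4, 12, 4, 10)
obs 3: x=2 → posterior Dirichlet(11/4, 12, 5, 10)
obs 4: x=3 → posterior Dirichlet(11/4, 12, 5, 11)
obs 5: x=2 → posterior Dirichlet(11/4, 12, 6, 11)
obs 6: x=2 → posterior Dirichlet(11/4, 12, 7, 11)
obs 7: x=0 → posterior Dirichlet(15/4, 12, 7, 11)
obs 8: x=1 → posterior Dirichlet(15/4, 13, 7, 11)
obs 9: x=3 → posterior Dirichlet(15/4, 13, 7, 12)
obs 10: x=1 → posterior Dirichlet(15/4, 14, 7, 12)
obs 11: x=2 → posterior Dirichlet(15/4, 14, 8, 12)
obs 12: x=1 → posterior Dirichlet(15/4, 15, 8, 12)

alpha_1=15/4, alpha_2=15, alpha_3=8, alpha_4=12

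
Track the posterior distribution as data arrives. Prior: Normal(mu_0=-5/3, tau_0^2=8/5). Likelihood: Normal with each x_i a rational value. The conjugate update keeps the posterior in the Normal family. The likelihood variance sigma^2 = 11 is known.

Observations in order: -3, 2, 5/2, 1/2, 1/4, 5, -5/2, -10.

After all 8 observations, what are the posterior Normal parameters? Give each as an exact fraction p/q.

mu_0=-401/357, tau_0^2=88/119

obs 1: x=-3 → posterior Normal(-347/189, 88/63)
obs 2: x=2 → posterior Normal(-299/213, 88/71)
obs 3: x=5/2 → posterior Normal(-239/237, 88/79)
obs 4: x=1/2 → posterior Normal(-227/261, 88/87)
obs 5: x=1/4 → posterior Normal(-221/285, 88/95)
obs 6: x=5 → posterior Normal(-101/309, 88/103)
obs 7: x=-5/2 → posterior Normal(-161/333, 88/111)
obs 8: x=-10 → posterior Normal(-401/357, 88/119)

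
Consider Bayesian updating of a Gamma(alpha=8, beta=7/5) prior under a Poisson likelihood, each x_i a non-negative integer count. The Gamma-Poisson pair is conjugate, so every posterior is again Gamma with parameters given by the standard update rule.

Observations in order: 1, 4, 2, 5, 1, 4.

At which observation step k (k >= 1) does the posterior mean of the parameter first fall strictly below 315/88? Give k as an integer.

k = 3

obs 1: x=1 → posterior Gamma(9, 12/5)
obs 2: x=4 → posterior Gamma(13, 17/5)
obs 3: x=2 → posterior Gamma(15, 22/5)
obs 4: x=5 → posterior Gamma(20, 27/5)
obs 5: x=1 → posterior Gamma(21, 32/5)
obs 6: x=4 → posterior Gamma(25, 37/5)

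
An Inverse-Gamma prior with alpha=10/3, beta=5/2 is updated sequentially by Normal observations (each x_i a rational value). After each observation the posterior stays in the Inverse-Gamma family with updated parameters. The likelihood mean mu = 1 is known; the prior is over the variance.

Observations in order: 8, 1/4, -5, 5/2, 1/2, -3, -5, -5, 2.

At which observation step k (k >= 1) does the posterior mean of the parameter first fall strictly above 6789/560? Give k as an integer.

obs 1: x=8 → posterior Inverse-Gamma(23/6, 27)
obs 2: x=1/4 → posterior Inverse-Gamma(13/3, 873/32)
obs 3: x=-5 → posterior Inverse-Gamma(29/6, 1449/32)
obs 4: x=5/2 → posterior Inverse-Gamma(16/3, 1485/32)
obs 5: x=1/2 → posterior Inverse-Gamma(35/6, 1489/32)
obs 6: x=-3 → posterior Inverse-Gamma(19/3, 1745/32)
obs 7: x=-5 → posterior Inverse-Gamma(41/6, 2321/32)
obs 8: x=-5 → posterior Inverse-Gamma(22/3, 2897/32)
obs 9: x=2 → posterior Inverse-Gamma(47/6, 2913/32)

k = 7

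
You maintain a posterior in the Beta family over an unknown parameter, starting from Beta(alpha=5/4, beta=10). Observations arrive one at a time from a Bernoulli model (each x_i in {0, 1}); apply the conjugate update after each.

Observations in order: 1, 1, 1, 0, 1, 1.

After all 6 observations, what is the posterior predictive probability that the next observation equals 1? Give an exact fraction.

obs 1: x=1 → posterior Beta(9/4, 10)
obs 2: x=1 → posterior Beta(13/4, 10)
obs 3: x=1 → posterior Beta(17/4, 10)
obs 4: x=0 → posterior Beta(17/4, 11)
obs 5: x=1 → posterior Beta(21/4, 11)
obs 6: x=1 → posterior Beta(25/4, 11)

25/69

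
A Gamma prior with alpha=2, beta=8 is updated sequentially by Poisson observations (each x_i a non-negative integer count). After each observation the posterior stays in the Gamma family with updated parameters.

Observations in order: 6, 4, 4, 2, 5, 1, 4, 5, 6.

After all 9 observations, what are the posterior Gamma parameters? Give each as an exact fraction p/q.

alpha=39, beta=17

obs 1: x=6 → posterior Gamma(8, 9)
obs 2: x=4 → posterior Gamma(12, 10)
obs 3: x=4 → posterior Gamma(16, 11)
obs 4: x=2 → posterior Gamma(18, 12)
obs 5: x=5 → posterior Gamma(23, 13)
obs 6: x=1 → posterior Gamma(24, 14)
obs 7: x=4 → posterior Gamma(28, 15)
obs 8: x=5 → posterior Gamma(33, 16)
obs 9: x=6 → posterior Gamma(39, 17)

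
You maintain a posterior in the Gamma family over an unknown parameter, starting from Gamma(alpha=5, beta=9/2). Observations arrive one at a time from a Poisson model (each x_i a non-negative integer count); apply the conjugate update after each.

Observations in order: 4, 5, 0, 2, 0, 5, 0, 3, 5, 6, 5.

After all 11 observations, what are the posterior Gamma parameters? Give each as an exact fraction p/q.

obs 1: x=4 → posterior Gamma(9, 11/2)
obs 2: x=5 → posterior Gamma(14, 13/2)
obs 3: x=0 → posterior Gamma(14, 15/2)
obs 4: x=2 → posterior Gamma(16, 17/2)
obs 5: x=0 → posterior Gamma(16, 19/2)
obs 6: x=5 → posterior Gamma(21, 21/2)
obs 7: x=0 → posterior Gamma(21, 23/2)
obs 8: x=3 → posterior Gamma(24, 25/2)
obs 9: x=5 → posterior Gamma(29, 27/2)
obs 10: x=6 → posterior Gamma(35, 29/2)
obs 11: x=5 → posterior Gamma(40, 31/2)

alpha=40, beta=31/2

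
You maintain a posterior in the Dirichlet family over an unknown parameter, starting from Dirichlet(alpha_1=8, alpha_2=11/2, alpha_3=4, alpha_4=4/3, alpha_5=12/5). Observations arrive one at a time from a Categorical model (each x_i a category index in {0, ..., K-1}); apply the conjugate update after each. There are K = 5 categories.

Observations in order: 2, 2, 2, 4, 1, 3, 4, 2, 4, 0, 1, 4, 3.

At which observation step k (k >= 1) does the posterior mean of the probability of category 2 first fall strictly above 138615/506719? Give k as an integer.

k = 3

obs 1: x=2 → posterior Dirichlet(8, 11/2, 5, 4/3, 12/5)
obs 2: x=2 → posterior Dirichlet(8, 11/2, 6, 4/3, 12/5)
obs 3: x=2 → posterior Dirichlet(8, 11/2, 7, 4/3, 12/5)
obs 4: x=4 → posterior Dirichlet(8, 11/2, 7, 4/3, 17/5)
obs 5: x=1 → posterior Dirichlet(8, 13/2, 7, 4/3, 17/5)
obs 6: x=3 → posterior Dirichlet(8, 13/2, 7, 7/3, 17/5)
obs 7: x=4 → posterior Dirichlet(8, 13/2, 7, 7/3, 22/5)
obs 8: x=2 → posterior Dirichlet(8, 13/2, 8, 7/3, 22/5)
obs 9: x=4 → posterior Dirichlet(8, 13/2, 8, 7/3, 27/5)
obs 10: x=0 → posterior Dirichlet(9, 13/2, 8, 7/3, 27/5)
obs 11: x=1 → posterior Dirichlet(9, 15/2, 8, 7/3, 27/5)
obs 12: x=4 → posterior Dirichlet(9, 15/2, 8, 7/3, 32/5)
obs 13: x=3 → posterior Dirichlet(9, 15/2, 8, 10/3, 32/5)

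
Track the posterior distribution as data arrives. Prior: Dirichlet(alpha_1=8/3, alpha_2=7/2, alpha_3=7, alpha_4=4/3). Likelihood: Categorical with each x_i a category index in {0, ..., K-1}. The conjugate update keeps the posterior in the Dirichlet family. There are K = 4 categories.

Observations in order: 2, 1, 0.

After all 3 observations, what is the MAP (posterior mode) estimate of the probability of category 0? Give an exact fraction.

16/81

obs 1: x=2 → posterior Dirichlet(8/3, 7/2, 8, 4/3)
obs 2: x=1 → posterior Dirichlet(8/3, 9/2, 8, 4/3)
obs 3: x=0 → posterior Dirichlet(11/3, 9/2, 8, 4/3)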